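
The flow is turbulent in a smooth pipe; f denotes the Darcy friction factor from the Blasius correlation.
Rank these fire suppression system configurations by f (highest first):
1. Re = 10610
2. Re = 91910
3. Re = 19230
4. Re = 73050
Case 1: f = 0.03114
Case 2: f = 0.01815
Case 3: f = 0.02683
Case 4: f = 0.01922
Ranking (highest first): 1, 3, 4, 2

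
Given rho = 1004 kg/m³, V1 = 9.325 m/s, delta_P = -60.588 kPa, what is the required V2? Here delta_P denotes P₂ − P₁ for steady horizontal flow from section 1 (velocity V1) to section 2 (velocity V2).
Formula: \Delta P = \frac{1}{2} \rho (V_1^2 - V_2^2)
Substituting knowns: -60.588 = 0.5·1004·(9.325² − V2²)/1000
Solving for V2: V2 = √(9.325² − 2·(-60.588·1000)/1004) = 14.41 m/s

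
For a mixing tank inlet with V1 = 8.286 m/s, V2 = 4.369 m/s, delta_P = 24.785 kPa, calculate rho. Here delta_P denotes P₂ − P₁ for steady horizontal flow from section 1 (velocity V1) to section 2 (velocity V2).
Formula: \Delta P = \frac{1}{2} \rho (V_1^2 - V_2^2)
Substituting knowns: 24.785 = 0.5·rho·(8.286² − 4.369²)/1000
Solving for rho: rho = 2·(24.785·1000)/(8.286² − 4.369²) = 1000 kg/m³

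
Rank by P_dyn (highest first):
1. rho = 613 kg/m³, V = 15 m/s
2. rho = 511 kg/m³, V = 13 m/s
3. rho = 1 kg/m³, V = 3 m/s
Case 1: P_dyn = 68.96 kPa
Case 2: P_dyn = 43.18 kPa
Case 3: P_dyn = 0.0045 kPa
Ranking (highest first): 1, 2, 3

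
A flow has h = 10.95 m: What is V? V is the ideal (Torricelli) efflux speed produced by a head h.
Formula: V = \sqrt{2 g h}
V = √(2·9.81·10.95) = 14.66 m/s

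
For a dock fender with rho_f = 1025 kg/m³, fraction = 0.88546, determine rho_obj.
Formula: f_{sub} = \frac{\rho_{obj}}{\rho_f}
Substituting knowns: 0.88546 = rho_obj/1025
Solving for rho_obj: rho_obj = 0.88546·1025 = 907.6 kg/m³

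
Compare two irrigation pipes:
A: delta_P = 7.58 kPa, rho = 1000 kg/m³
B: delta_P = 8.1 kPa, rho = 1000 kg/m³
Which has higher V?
V(A) = 3.894 m/s, V(B) = 4.025 m/s. Answer: B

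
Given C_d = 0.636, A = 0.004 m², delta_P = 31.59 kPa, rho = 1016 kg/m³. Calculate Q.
Formula: Q = C_d A \sqrt{\frac{2 \Delta P}{\rho}}
Q = 0.636·0.004·√(2·(31.59·1000)/1016)·1000 = 20.06 L/s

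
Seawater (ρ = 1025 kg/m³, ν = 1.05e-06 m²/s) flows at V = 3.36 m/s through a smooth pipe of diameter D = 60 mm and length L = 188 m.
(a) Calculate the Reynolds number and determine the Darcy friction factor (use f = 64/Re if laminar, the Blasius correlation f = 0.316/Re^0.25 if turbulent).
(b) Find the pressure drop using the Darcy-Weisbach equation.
(a) Re = V·D/ν = 3.36·0.06/1.05e-06 = 192000 → turbulent (Re > 4000); f = 0.316/Re^0.25 = 0.316/192000^0.25 = 0.015096 (Blasius is strictly valid for Re ≲ 1e5; used here as the smooth-pipe estimate the problem specifies)
(b) Darcy-Weisbach: ΔP = f·(L/D)·½ρV²/1000 = 0.015096·(188/0.060)·½·1025·3.36²/1000 = 273.7 kPa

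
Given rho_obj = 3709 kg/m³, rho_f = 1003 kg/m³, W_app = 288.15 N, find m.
Formula: W_{app} = mg\left(1 - \frac{\rho_f}{\rho_{obj}}\right)
Substituting knowns: 288.15 = m·9.81·(1 − 1003/3709)
Solving for m: m = 288.15/(9.81·(1 − 1003/3709)) = 40.26 kg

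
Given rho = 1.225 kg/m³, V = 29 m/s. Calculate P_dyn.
Formula: P_{dyn} = \frac{1}{2} \rho V^2
P_dyn = 0.5·1.225·29²/1000 = 0.5151 kPa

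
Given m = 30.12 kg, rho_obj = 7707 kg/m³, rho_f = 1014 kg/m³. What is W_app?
Formula: W_{app} = mg\left(1 - \frac{\rho_f}{\rho_{obj}}\right)
W_app = 30.12·9.81·(1 − 1014/7707) = 256.6 N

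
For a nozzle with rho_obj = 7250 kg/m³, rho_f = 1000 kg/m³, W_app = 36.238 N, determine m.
Formula: W_{app} = mg\left(1 - \frac{\rho_f}{\rho_{obj}}\right)
Substituting knowns: 36.238 = m·9.81·(1 − 1000/7250)
Solving for m: m = 36.238/(9.81·(1 − 1000/7250)) = 4.285 kg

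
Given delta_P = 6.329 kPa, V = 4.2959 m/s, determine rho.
Formula: V = \sqrt{\frac{2 \Delta P}{\rho}}
Substituting knowns: 4.2959 = √(2·(6.329·1000)/rho)
Solving for rho: rho = 2·(6.329·1000)/4.2959² = 685.9 kg/m³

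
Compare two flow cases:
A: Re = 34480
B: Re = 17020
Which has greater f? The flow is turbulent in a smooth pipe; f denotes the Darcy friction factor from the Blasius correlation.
f(A) = 0.02319, f(B) = 0.02767. Answer: B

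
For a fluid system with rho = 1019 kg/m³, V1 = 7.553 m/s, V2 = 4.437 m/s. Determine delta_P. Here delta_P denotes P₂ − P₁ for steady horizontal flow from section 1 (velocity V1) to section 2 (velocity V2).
Formula: \Delta P = \frac{1}{2} \rho (V_1^2 - V_2^2)
delta_P = 0.5·1019·(7.553² − 4.437²)/1000 = 19.04 kPa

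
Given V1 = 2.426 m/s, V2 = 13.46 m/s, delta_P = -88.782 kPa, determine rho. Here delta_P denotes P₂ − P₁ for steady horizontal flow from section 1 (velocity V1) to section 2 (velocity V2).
Formula: \Delta P = \frac{1}{2} \rho (V_1^2 - V_2^2)
Substituting knowns: -88.782 = 0.5·rho·(2.426² − 13.46²)/1000
Solving for rho: rho = 2·(-88.782·1000)/(2.426² − 13.46²) = 1013 kg/m³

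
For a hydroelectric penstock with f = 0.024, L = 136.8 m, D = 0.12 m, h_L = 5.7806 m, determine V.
Formula: h_L = f \frac{L}{D} \frac{V^2}{2g}
Substituting knowns: 5.7806 = 0.024·(136.8/0.12)·V²/(2·9.81)
Solving for V: V = √(5.7806·2·9.81/(0.024·(136.8/0.12))) = 2.036 m/s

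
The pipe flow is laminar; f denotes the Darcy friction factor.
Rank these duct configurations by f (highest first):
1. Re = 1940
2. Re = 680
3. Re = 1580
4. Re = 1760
Case 1: f = 0.03299
Case 2: f = 0.09412
Case 3: f = 0.04051
Case 4: f = 0.03636
Ranking (highest first): 2, 3, 4, 1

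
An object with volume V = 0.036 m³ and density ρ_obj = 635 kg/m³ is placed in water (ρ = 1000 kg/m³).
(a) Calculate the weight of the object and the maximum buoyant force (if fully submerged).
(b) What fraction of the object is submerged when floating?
(a) W=rho_obj*g*V=635*9.81*0.036=224.3 N; F_B(max)=rho*g*V=1000*9.81*0.036=353.2 N
(b) Floating fraction=rho_obj/rho=635/1000=0.635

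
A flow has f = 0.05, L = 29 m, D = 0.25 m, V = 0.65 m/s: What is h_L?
Formula: h_L = f \frac{L}{D} \frac{V^2}{2g}
h_L = 0.05·(29/0.25)·0.65²/(2·9.81) = 0.1249 m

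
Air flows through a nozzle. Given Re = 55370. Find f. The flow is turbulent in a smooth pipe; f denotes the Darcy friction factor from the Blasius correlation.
Formula: f = \frac{0.316}{Re^{0.25}}
f = 0.316/55370^0.25 = 0.0206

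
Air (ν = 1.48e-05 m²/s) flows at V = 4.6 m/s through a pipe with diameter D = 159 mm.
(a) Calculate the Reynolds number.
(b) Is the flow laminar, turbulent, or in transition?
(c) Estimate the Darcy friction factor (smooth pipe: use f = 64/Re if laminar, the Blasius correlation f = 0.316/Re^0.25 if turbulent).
(a) Re = V·D/ν = 4.6·0.159/1.48e-05 = 49419
(b) Flow regime: turbulent (Re > 4000)
(c) Friction factor: f = 0.316/Re^0.25 = 0.316/49419^0.25 = 0.02119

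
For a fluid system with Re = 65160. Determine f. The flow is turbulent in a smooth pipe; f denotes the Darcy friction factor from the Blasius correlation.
Formula: f = \frac{0.316}{Re^{0.25}}
f = 0.316/65160^0.25 = 0.01978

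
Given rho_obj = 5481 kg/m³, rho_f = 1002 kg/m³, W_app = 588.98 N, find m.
Formula: W_{app} = mg\left(1 - \frac{\rho_f}{\rho_{obj}}\right)
Substituting knowns: 588.98 = m·9.81·(1 − 1002/5481)
Solving for m: m = 588.98/(9.81·(1 − 1002/5481)) = 73.47 kg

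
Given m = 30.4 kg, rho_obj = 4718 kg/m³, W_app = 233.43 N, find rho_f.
Formula: W_{app} = mg\left(1 - \frac{\rho_f}{\rho_{obj}}\right)
Substituting knowns: 233.43 = 30.4·9.81·(1 − rho_f/4718)
Solving for rho_f: rho_f = 4718·(1 − 233.43/(30.4·9.81)) = 1025 kg/m³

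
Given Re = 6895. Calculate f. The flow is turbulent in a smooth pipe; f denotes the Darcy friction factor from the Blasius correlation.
Formula: f = \frac{0.316}{Re^{0.25}}
f = 0.316/6895^0.25 = 0.03468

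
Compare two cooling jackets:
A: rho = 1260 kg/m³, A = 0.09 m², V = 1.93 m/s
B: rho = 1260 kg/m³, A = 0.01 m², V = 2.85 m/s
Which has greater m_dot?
m_dot(A) = 218.9 kg/s, m_dot(B) = 35.91 kg/s. Answer: A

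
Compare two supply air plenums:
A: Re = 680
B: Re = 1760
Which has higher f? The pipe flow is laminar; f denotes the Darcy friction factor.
f(A) = 0.09412, f(B) = 0.03636. Answer: A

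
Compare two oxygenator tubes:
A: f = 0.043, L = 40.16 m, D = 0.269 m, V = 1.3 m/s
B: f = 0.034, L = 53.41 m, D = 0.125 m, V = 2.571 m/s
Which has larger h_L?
h_L(A) = 0.553 m, h_L(B) = 4.894 m. Answer: B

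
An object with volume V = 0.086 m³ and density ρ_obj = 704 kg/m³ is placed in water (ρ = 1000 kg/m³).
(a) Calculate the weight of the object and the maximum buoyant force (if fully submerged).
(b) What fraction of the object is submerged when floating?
(a) W=rho_obj*g*V=704*9.81*0.086=593.9 N; F_B(max)=rho*g*V=1000*9.81*0.086=843.7 N
(b) Floating fraction=rho_obj/rho=704/1000=0.704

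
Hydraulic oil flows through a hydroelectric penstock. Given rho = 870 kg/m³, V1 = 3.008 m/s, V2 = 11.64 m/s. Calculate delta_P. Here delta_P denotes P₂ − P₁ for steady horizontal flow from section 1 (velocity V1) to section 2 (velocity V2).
Formula: \Delta P = \frac{1}{2} \rho (V_1^2 - V_2^2)
delta_P = 0.5·870·(3.008² − 11.64²)/1000 = -55 kPa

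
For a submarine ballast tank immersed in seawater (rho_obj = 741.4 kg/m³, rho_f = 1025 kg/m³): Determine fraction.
Formula: f_{sub} = \frac{\rho_{obj}}{\rho_f}
fraction = 741.4/1025 = 0.7233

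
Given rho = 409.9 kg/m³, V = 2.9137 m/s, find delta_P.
Formula: V = \sqrt{\frac{2 \Delta P}{\rho}}
Substituting knowns: 2.9137 = √(2·(delta_P·1000)/409.9)
Solving for delta_P: delta_P = 2.9137²·409.9/2/1000 = 1.74 kPa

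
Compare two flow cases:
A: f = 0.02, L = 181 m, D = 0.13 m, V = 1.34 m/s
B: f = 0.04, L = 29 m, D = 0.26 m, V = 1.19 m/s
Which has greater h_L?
h_L(A) = 2.548 m, h_L(B) = 0.322 m. Answer: A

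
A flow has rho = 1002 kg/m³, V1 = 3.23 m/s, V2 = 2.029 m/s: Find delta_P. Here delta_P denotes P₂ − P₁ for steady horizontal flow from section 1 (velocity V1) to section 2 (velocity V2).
Formula: \Delta P = \frac{1}{2} \rho (V_1^2 - V_2^2)
delta_P = 0.5·1002·(3.23² − 2.029²)/1000 = 3.164 kPa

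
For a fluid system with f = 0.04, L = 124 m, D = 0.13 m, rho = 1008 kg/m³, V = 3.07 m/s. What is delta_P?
Formula: \Delta P = f \frac{L}{D} \frac{\rho V^2}{2}
delta_P = 0.04·(124/0.13)·0.5·1008·3.07²/1000 = 181.2 kPa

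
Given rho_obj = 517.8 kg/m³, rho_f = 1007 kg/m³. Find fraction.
Formula: f_{sub} = \frac{\rho_{obj}}{\rho_f}
fraction = 517.8/1007 = 0.5142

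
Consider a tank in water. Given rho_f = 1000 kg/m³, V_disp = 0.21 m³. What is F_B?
Formula: F_B = \rho_f g V_{disp}
F_B = 1000·9.81·0.21 = 2060 N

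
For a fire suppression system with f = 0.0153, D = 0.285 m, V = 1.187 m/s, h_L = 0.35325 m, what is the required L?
Formula: h_L = f \frac{L}{D} \frac{V^2}{2g}
Substituting knowns: 0.35325 = 0.0153·(L/0.285)·1.187²/(2·9.81)
Solving for L: L = 0.35325·2·9.81·0.285/(0.0153·1.187²) = 91.63 m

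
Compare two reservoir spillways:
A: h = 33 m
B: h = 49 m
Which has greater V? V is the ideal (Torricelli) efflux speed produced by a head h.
V(A) = 25.45 m/s, V(B) = 31.01 m/s. Answer: B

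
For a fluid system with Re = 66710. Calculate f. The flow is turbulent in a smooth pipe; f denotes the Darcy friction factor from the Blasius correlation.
Formula: f = \frac{0.316}{Re^{0.25}}
f = 0.316/66710^0.25 = 0.01966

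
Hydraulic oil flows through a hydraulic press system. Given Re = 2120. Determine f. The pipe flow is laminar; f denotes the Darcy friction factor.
Formula: f = \frac{64}{Re}
f = 64/2120 = 0.03019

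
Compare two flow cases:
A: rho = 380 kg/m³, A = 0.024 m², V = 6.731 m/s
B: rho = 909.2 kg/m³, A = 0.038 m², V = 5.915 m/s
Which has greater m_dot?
m_dot(A) = 61.39 kg/s, m_dot(B) = 204.4 kg/s. Answer: B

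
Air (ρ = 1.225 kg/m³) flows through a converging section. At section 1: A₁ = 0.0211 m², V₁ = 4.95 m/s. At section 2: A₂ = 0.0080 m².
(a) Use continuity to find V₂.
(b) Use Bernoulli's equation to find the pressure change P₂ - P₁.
(a) Continuity: A₁V₁=A₂V₂ -> V₂=A₁V₁/A₂=0.0211*4.95/0.0080=13.06 m/s
(b) Bernoulli: P₂-P₁=0.5*rho*(V₁^2-V₂^2)/1000=0.5*1.225*(4.95^2-13.06^2)/1000=-0.08946 kPa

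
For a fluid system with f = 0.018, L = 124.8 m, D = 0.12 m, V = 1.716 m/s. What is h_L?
Formula: h_L = f \frac{L}{D} \frac{V^2}{2g}
h_L = 0.018·(124.8/0.12)·1.716²/(2·9.81) = 2.81 m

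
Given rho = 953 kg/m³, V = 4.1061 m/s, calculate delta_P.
Formula: V = \sqrt{\frac{2 \Delta P}{\rho}}
Substituting knowns: 4.1061 = √(2·(delta_P·1000)/953)
Solving for delta_P: delta_P = 4.1061²·953/2/1000 = 8.034 kPa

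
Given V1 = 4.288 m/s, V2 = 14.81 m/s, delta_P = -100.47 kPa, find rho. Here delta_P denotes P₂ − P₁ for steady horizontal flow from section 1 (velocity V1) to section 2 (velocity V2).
Formula: \Delta P = \frac{1}{2} \rho (V_1^2 - V_2^2)
Substituting knowns: -100.47 = 0.5·rho·(4.288² − 14.81²)/1000
Solving for rho: rho = 2·(-100.47·1000)/(4.288² − 14.81²) = 1000 kg/m³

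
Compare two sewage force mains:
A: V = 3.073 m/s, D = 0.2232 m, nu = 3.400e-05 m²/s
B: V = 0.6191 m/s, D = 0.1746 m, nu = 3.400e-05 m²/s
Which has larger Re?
Re(A) = 20173, Re(B) = 3179. Answer: A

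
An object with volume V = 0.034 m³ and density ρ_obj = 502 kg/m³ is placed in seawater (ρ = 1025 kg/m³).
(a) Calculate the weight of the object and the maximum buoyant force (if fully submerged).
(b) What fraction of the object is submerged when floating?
(a) W=rho_obj*g*V=502*9.81*0.034=167.4 N; F_B(max)=rho*g*V=1025*9.81*0.034=341.9 N
(b) Floating fraction=rho_obj/rho=502/1025=0.490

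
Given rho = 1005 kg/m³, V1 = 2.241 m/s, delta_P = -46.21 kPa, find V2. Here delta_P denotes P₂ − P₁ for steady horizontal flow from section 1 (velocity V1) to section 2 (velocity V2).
Formula: \Delta P = \frac{1}{2} \rho (V_1^2 - V_2^2)
Substituting knowns: -46.21 = 0.5·1005·(2.241² − V2²)/1000
Solving for V2: V2 = √(2.241² − 2·(-46.21·1000)/1005) = 9.848 m/s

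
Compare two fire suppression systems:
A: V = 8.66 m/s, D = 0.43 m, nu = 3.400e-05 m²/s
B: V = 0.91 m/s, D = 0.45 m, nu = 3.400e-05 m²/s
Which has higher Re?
Re(A) = 109524, Re(B) = 12044. Answer: A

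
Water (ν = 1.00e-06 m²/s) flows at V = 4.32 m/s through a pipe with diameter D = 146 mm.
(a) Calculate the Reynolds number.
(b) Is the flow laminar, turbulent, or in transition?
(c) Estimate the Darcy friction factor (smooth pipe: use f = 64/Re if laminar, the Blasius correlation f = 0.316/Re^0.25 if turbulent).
(a) Re = V·D/ν = 4.32·0.146/1.00e-06 = 630720
(b) Flow regime: turbulent (Re > 4000)
(c) Friction factor: f = 0.316/Re^0.25 = 0.316/630720^0.25 = 0.01121 (Blasius is strictly valid for Re ≲ 1e5; used here as the smooth-pipe estimate the problem specifies)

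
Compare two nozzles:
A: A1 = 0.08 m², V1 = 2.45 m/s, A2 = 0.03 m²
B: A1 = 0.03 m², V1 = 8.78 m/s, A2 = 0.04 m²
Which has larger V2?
V2(A) = 6.533 m/s, V2(B) = 6.585 m/s. Answer: B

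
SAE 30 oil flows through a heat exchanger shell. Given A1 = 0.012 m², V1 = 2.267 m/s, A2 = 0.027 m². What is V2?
Formula: V_2 = \frac{A_1 V_1}{A_2}
V2 = 0.012·2.267/0.027 = 1.008 m/s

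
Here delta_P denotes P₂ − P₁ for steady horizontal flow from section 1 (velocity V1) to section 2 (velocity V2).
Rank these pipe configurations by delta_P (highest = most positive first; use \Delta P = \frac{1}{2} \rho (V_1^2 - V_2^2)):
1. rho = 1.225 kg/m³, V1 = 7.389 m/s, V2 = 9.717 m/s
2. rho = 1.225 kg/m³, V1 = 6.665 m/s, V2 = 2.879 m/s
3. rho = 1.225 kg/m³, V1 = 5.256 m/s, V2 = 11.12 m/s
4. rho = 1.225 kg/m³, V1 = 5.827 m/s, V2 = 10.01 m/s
Case 1: delta_P = -0.02439 kPa
Case 2: delta_P = 0.02213 kPa
Case 3: delta_P = -0.05882 kPa
Case 4: delta_P = -0.04058 kPa
Ranking (highest first): 2, 1, 4, 3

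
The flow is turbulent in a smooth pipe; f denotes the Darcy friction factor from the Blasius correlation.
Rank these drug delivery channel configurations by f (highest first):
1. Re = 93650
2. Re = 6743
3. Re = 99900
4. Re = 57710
Case 1: f = 0.01806
Case 2: f = 0.03487
Case 3: f = 0.01777
Case 4: f = 0.02039
Ranking (highest first): 2, 4, 1, 3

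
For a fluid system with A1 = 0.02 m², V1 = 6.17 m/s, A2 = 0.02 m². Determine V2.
Formula: V_2 = \frac{A_1 V_1}{A_2}
V2 = 0.02·6.17/0.02 = 6.17 m/s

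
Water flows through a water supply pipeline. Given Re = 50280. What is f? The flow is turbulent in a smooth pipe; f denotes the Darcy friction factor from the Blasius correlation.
Formula: f = \frac{0.316}{Re^{0.25}}
f = 0.316/50280^0.25 = 0.0211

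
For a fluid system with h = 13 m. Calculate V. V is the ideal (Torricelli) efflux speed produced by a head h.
Formula: V = \sqrt{2 g h}
V = √(2·9.81·13) = 15.97 m/s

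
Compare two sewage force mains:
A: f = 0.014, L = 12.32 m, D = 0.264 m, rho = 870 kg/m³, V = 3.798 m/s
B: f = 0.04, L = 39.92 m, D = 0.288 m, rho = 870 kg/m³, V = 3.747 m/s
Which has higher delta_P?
delta_P(A) = 4.1 kPa, delta_P(B) = 33.86 kPa. Answer: B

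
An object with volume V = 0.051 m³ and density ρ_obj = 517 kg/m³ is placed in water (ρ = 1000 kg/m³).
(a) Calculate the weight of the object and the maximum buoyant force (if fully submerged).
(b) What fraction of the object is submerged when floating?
(a) W=rho_obj*g*V=517*9.81*0.051=258.7 N; F_B(max)=rho*g*V=1000*9.81*0.051=500.3 N
(b) Floating fraction=rho_obj/rho=517/1000=0.517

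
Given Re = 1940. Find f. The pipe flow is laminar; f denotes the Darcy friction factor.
Formula: f = \frac{64}{Re}
f = 64/1940 = 0.03299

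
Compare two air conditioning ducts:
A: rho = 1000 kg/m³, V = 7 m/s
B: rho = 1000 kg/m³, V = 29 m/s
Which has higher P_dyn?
P_dyn(A) = 24.5 kPa, P_dyn(B) = 420.5 kPa. Answer: B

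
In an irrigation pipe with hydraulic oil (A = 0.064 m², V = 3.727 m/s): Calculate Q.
Formula: Q = A V
Q = 0.064·3.727·1000 = 238.5 L/s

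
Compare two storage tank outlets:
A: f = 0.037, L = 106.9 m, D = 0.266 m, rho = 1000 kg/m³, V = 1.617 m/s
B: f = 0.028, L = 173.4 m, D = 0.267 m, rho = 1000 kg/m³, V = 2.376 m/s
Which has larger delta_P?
delta_P(A) = 19.44 kPa, delta_P(B) = 51.33 kPa. Answer: B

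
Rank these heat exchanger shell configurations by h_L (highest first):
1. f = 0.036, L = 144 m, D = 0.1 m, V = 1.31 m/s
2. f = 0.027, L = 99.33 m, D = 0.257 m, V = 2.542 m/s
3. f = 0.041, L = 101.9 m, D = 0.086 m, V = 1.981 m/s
Case 1: h_L = 4.534 m
Case 2: h_L = 3.437 m
Case 3: h_L = 9.717 m
Ranking (highest first): 3, 1, 2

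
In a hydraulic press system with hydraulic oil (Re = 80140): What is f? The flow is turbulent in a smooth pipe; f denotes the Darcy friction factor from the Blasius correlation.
Formula: f = \frac{0.316}{Re^{0.25}}
f = 0.316/80140^0.25 = 0.01878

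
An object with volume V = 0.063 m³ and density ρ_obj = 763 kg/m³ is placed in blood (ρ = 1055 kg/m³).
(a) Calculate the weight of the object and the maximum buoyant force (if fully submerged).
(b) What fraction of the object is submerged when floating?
(a) W=rho_obj*g*V=763*9.81*0.063=471.6 N; F_B(max)=rho*g*V=1055*9.81*0.063=652.0 N
(b) Floating fraction=rho_obj/rho=763/1055=0.723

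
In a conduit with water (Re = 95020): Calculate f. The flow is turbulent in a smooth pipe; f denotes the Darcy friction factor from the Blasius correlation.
Formula: f = \frac{0.316}{Re^{0.25}}
f = 0.316/95020^0.25 = 0.018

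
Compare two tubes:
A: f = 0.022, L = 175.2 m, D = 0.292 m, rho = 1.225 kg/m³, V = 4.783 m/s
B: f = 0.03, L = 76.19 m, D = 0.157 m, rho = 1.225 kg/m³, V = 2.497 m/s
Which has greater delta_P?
delta_P(A) = 0.185 kPa, delta_P(B) = 0.0556 kPa. Answer: A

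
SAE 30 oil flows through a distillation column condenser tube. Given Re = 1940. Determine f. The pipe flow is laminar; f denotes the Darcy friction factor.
Formula: f = \frac{64}{Re}
f = 64/1940 = 0.03299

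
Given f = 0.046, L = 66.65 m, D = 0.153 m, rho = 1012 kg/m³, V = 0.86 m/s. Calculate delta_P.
Formula: \Delta P = f \frac{L}{D} \frac{\rho V^2}{2}
delta_P = 0.046·(66.65/0.153)·0.5·1012·0.86²/1000 = 7.499 kPa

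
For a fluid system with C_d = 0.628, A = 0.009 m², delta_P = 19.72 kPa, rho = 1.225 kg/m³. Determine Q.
Formula: Q = C_d A \sqrt{\frac{2 \Delta P}{\rho}}
Q = 0.628·0.009·√(2·(19.72·1000)/1.225)·1000 = 1014 L/s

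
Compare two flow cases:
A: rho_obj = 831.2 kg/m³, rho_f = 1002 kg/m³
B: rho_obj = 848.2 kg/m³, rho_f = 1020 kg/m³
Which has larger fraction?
fraction(A) = 0.8295, fraction(B) = 0.8316. Answer: B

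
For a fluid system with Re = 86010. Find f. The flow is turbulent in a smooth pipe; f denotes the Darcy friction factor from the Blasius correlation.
Formula: f = \frac{0.316}{Re^{0.25}}
f = 0.316/86010^0.25 = 0.01845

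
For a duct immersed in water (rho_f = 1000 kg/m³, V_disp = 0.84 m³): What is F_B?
Formula: F_B = \rho_f g V_{disp}
F_B = 1000·9.81·0.84 = 8240 N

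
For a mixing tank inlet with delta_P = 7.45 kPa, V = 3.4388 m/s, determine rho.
Formula: V = \sqrt{\frac{2 \Delta P}{\rho}}
Substituting knowns: 3.4388 = √(2·(7.45·1000)/rho)
Solving for rho: rho = 2·(7.45·1000)/3.4388² = 1260 kg/m³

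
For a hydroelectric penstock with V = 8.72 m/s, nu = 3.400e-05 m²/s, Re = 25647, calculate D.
Formula: Re = \frac{V D}{\nu}
Substituting knowns: 25647 = 8.72·D/3.400e-05
Solving for D: D = 25647·3.400e-05/8.72 = 0.1 m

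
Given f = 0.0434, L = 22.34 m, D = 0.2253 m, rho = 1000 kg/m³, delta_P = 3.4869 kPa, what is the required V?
Formula: \Delta P = f \frac{L}{D} \frac{\rho V^2}{2}
Substituting knowns: 3.4869 = 0.0434·(22.34/0.2253)·0.5·1000·V²/1000
Solving for V: V = √((3.4869·1000)/(0.0434·(22.34/0.2253)·0.5·1000)) = 1.273 m/s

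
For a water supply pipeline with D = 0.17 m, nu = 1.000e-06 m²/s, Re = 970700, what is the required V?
Formula: Re = \frac{V D}{\nu}
Substituting knowns: 970700 = V·0.17/1.000e-06
Solving for V: V = 970700·1.000e-06/0.17 = 5.71 m/s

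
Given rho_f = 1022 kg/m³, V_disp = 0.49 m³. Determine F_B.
Formula: F_B = \rho_f g V_{disp}
F_B = 1022·9.81·0.49 = 4913 N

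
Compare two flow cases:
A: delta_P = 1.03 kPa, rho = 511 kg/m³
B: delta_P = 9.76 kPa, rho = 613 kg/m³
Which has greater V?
V(A) = 2.008 m/s, V(B) = 5.643 m/s. Answer: B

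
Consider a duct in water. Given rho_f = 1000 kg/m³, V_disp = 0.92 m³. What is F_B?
Formula: F_B = \rho_f g V_{disp}
F_B = 1000·9.81·0.92 = 9025 N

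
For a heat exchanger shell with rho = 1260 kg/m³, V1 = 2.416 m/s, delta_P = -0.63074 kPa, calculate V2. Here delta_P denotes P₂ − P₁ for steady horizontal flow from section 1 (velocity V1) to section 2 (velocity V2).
Formula: \Delta P = \frac{1}{2} \rho (V_1^2 - V_2^2)
Substituting knowns: -0.63074 = 0.5·1260·(2.416² − V2²)/1000
Solving for V2: V2 = √(2.416² − 2·(-0.63074·1000)/1260) = 2.615 m/s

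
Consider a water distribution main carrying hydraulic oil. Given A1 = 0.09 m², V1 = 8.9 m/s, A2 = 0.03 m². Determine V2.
Formula: V_2 = \frac{A_1 V_1}{A_2}
V2 = 0.09·8.9/0.03 = 26.7 m/s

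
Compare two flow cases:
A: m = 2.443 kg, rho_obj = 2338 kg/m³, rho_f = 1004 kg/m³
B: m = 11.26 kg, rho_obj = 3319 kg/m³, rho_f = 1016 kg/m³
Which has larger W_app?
W_app(A) = 13.67 N, W_app(B) = 76.65 N. Answer: B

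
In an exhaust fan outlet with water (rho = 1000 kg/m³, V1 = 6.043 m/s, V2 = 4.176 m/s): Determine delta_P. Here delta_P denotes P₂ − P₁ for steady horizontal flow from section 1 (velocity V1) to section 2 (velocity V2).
Formula: \Delta P = \frac{1}{2} \rho (V_1^2 - V_2^2)
delta_P = 0.5·1000·(6.043² − 4.176²)/1000 = 9.539 kPa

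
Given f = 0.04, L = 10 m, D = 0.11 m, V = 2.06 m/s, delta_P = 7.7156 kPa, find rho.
Formula: \Delta P = f \frac{L}{D} \frac{\rho V^2}{2}
Substituting knowns: 7.7156 = 0.04·(10/0.11)·0.5·rho·2.06²/1000
Solving for rho: rho = (7.7156·1000)/(0.04·(10/0.11)·0.5·2.06²) = 1000 kg/m³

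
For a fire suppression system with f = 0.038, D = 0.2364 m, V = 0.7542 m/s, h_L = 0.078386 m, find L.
Formula: h_L = f \frac{L}{D} \frac{V^2}{2g}
Substituting knowns: 0.078386 = 0.038·(L/0.2364)·0.7542²/(2·9.81)
Solving for L: L = 0.078386·2·9.81·0.2364/(0.038·0.7542²) = 16.82 m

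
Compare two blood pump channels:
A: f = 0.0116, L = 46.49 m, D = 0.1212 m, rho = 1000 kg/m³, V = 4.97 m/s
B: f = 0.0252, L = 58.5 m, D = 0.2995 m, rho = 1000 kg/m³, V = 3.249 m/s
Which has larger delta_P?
delta_P(A) = 54.95 kPa, delta_P(B) = 25.98 kPa. Answer: A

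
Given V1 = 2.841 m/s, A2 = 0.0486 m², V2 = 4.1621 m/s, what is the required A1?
Formula: V_2 = \frac{A_1 V_1}{A_2}
Substituting knowns: 4.1621 = A1·2.841/0.0486
Solving for A1: A1 = 4.1621·0.0486/2.841 = 0.0712 m²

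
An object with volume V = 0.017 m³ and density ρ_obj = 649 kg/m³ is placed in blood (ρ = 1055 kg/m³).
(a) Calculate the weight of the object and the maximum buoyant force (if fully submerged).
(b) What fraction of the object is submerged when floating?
(a) W=rho_obj*g*V=649*9.81*0.017=108.2 N; F_B(max)=rho*g*V=1055*9.81*0.017=175.9 N
(b) Floating fraction=rho_obj/rho=649/1055=0.615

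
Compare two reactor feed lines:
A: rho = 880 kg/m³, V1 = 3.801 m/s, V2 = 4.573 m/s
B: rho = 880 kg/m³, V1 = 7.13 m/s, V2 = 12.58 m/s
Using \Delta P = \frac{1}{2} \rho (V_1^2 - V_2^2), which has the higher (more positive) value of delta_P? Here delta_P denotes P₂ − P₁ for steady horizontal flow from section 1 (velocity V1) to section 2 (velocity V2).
delta_P(A) = -2.844 kPa, delta_P(B) = -47.26 kPa. Answer: A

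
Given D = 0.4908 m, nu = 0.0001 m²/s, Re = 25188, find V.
Formula: Re = \frac{V D}{\nu}
Substituting knowns: 25188 = V·0.4908/0.0001
Solving for V: V = 25188·0.0001/0.4908 = 5.132 m/s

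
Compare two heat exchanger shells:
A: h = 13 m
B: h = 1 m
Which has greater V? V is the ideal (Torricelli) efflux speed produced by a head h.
V(A) = 15.97 m/s, V(B) = 4.429 m/s. Answer: A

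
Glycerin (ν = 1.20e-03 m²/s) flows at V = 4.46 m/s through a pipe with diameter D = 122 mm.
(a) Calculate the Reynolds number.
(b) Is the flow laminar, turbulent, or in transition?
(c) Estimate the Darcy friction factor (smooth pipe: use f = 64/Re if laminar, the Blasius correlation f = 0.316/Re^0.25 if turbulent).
(a) Re = V·D/ν = 4.46·0.122/1.20e-03 = 453.43
(b) Flow regime: laminar (Re < 2300)
(c) Friction factor: f = 64/Re = 64/453.43 = 0.1411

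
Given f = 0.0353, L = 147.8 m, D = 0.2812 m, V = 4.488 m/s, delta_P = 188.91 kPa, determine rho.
Formula: \Delta P = f \frac{L}{D} \frac{\rho V^2}{2}
Substituting knowns: 188.91 = 0.0353·(147.8/0.2812)·0.5·rho·4.488²/1000
Solving for rho: rho = (188.91·1000)/(0.0353·(147.8/0.2812)·0.5·4.488²) = 1011 kg/m³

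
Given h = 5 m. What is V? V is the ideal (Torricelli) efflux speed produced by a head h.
Formula: V = \sqrt{2 g h}
V = √(2·9.81·5) = 9.905 m/s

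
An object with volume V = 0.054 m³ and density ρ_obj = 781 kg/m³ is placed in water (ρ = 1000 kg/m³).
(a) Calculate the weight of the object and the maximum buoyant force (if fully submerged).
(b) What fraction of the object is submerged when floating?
(a) W=rho_obj*g*V=781*9.81*0.054=413.7 N; F_B(max)=rho*g*V=1000*9.81*0.054=529.7 N
(b) Floating fraction=rho_obj/rho=781/1000=0.781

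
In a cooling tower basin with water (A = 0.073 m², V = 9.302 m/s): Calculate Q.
Formula: Q = A V
Q = 0.073·9.302·1000 = 679 L/s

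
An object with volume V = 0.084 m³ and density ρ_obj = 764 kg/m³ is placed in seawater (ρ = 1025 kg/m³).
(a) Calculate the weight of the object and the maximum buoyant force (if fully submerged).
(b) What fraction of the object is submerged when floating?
(a) W=rho_obj*g*V=764*9.81*0.084=629.6 N; F_B(max)=rho*g*V=1025*9.81*0.084=844.6 N
(b) Floating fraction=rho_obj/rho=764/1025=0.745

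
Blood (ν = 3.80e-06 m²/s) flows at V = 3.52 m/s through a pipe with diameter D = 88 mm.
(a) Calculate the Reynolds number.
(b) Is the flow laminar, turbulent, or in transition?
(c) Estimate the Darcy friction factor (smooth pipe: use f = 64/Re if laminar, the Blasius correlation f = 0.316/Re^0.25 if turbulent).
(a) Re = V·D/ν = 3.52·0.088/3.80e-06 = 81516
(b) Flow regime: turbulent (Re > 4000)
(c) Friction factor: f = 0.316/Re^0.25 = 0.316/81516^0.25 = 0.0187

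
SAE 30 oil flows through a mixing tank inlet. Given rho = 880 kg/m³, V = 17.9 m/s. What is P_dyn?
Formula: P_{dyn} = \frac{1}{2} \rho V^2
P_dyn = 0.5·880·17.9²/1000 = 141 kPa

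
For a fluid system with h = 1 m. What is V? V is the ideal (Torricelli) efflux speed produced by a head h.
Formula: V = \sqrt{2 g h}
V = √(2·9.81·1) = 4.429 m/s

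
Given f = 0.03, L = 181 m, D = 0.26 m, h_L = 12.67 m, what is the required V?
Formula: h_L = f \frac{L}{D} \frac{V^2}{2g}
Substituting knowns: 12.67 = 0.03·(181/0.26)·V²/(2·9.81)
Solving for V: V = √(12.67·2·9.81/(0.03·(181/0.26))) = 3.45 m/s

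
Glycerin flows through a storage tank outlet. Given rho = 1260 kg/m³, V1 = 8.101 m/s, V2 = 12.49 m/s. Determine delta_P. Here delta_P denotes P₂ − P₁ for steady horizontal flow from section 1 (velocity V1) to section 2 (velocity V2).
Formula: \Delta P = \frac{1}{2} \rho (V_1^2 - V_2^2)
delta_P = 0.5·1260·(8.101² − 12.49²)/1000 = -56.94 kPa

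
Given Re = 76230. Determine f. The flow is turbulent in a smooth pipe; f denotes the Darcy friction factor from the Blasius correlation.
Formula: f = \frac{0.316}{Re^{0.25}}
f = 0.316/76230^0.25 = 0.01902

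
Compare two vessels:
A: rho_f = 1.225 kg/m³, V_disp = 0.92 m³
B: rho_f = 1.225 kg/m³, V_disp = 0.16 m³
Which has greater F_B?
F_B(A) = 11.06 N, F_B(B) = 1.923 N. Answer: A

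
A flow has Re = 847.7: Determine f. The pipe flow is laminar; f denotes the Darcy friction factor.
Formula: f = \frac{64}{Re}
f = 64/847.7 = 0.0755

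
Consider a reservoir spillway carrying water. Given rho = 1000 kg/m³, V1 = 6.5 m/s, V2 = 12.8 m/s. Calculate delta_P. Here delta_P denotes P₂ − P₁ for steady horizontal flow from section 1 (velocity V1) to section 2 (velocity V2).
Formula: \Delta P = \frac{1}{2} \rho (V_1^2 - V_2^2)
delta_P = 0.5·1000·(6.5² − 12.8²)/1000 = -60.8 kPa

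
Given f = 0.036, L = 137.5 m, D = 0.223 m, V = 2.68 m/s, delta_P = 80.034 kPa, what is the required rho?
Formula: \Delta P = f \frac{L}{D} \frac{\rho V^2}{2}
Substituting knowns: 80.034 = 0.036·(137.5/0.223)·0.5·rho·2.68²/1000
Solving for rho: rho = (80.034·1000)/(0.036·(137.5/0.223)·0.5·2.68²) = 1004 kg/m³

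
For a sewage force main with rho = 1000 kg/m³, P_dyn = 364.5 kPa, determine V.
Formula: P_{dyn} = \frac{1}{2} \rho V^2
Substituting knowns: 364.5 = 0.5·1000·V²/1000
Solving for V: V = √(2·(364.5·1000)/1000) = 27 m/s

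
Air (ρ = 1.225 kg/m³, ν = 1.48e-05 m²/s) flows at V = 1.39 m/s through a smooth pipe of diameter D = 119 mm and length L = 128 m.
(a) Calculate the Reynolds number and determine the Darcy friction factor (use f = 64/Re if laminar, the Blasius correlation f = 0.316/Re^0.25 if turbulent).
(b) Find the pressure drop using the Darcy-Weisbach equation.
(a) Re = V·D/ν = 1.39·0.119/1.48e-05 = 11176 → turbulent (Re > 4000); f = 0.316/Re^0.25 = 0.316/11176^0.25 = 0.030734
(b) Darcy-Weisbach: ΔP = f·(L/D)·½ρV²/1000 = 0.030734·(128/0.119)·½·1.225·1.39²/1000 = 0.03912 kPa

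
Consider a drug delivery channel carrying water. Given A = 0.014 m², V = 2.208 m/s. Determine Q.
Formula: Q = A V
Q = 0.014·2.208·1000 = 30.91 L/s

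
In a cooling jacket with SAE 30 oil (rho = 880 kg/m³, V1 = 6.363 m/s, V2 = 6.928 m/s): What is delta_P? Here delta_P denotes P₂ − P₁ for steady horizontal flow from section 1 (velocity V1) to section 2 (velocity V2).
Formula: \Delta P = \frac{1}{2} \rho (V_1^2 - V_2^2)
delta_P = 0.5·880·(6.363² − 6.928²)/1000 = -3.304 kPa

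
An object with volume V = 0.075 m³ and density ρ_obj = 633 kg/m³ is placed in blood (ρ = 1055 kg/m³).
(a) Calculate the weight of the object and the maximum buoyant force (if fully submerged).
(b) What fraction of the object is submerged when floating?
(a) W=rho_obj*g*V=633*9.81*0.075=465.7 N; F_B(max)=rho*g*V=1055*9.81*0.075=776.2 N
(b) Floating fraction=rho_obj/rho=633/1055=0.600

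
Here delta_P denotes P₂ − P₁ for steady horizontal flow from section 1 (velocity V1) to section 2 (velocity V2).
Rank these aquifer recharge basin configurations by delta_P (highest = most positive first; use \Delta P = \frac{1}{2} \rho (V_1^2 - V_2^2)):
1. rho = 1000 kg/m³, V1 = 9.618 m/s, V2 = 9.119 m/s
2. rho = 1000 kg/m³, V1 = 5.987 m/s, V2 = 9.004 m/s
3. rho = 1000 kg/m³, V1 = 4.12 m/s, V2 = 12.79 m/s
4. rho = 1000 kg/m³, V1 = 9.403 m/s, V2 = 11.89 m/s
Case 1: delta_P = 4.675 kPa
Case 2: delta_P = -22.61 kPa
Case 3: delta_P = -73.3 kPa
Case 4: delta_P = -26.48 kPa
Ranking (highest first): 1, 2, 4, 3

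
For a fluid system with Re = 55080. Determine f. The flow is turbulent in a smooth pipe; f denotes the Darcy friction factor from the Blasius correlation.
Formula: f = \frac{0.316}{Re^{0.25}}
f = 0.316/55080^0.25 = 0.02063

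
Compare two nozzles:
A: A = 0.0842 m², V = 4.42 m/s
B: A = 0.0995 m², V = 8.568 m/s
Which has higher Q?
Q(A) = 372.2 L/s, Q(B) = 852.5 L/s. Answer: B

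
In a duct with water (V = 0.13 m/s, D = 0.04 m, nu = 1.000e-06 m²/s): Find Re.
Formula: Re = \frac{V D}{\nu}
Re = 0.13·0.04/1.000e-06 = 5200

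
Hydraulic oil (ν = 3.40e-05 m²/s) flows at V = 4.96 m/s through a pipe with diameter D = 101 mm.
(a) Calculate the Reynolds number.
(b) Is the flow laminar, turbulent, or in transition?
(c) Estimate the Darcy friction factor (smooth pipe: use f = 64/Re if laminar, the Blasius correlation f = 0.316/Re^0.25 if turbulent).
(a) Re = V·D/ν = 4.96·0.101/3.40e-05 = 14734
(b) Flow regime: turbulent (Re > 4000)
(c) Friction factor: f = 0.316/Re^0.25 = 0.316/14734^0.25 = 0.02868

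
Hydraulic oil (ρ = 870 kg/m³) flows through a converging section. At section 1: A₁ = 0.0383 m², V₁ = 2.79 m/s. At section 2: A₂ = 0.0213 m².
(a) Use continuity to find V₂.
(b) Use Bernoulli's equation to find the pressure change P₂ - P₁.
(a) Continuity: A₁V₁=A₂V₂ -> V₂=A₁V₁/A₂=0.0383*2.79/0.0213=5.02 m/s
(b) Bernoulli: P₂-P₁=0.5*rho*(V₁^2-V₂^2)/1000=0.5*870*(2.79^2-5.02^2)/1000=-7.576 kPa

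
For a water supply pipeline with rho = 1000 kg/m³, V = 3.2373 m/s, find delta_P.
Formula: V = \sqrt{\frac{2 \Delta P}{\rho}}
Substituting knowns: 3.2373 = √(2·(delta_P·1000)/1000)
Solving for delta_P: delta_P = 3.2373²·1000/2/1000 = 5.24 kPa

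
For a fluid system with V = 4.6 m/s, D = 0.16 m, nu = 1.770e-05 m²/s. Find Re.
Formula: Re = \frac{V D}{\nu}
Re = 4.6·0.16/1.770e-05 = 41582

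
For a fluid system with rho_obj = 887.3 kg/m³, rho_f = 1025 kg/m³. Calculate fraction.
Formula: f_{sub} = \frac{\rho_{obj}}{\rho_f}
fraction = 887.3/1025 = 0.8657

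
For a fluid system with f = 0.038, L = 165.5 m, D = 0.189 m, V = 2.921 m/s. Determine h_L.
Formula: h_L = f \frac{L}{D} \frac{V^2}{2g}
h_L = 0.038·(165.5/0.189)·2.921²/(2·9.81) = 14.47 m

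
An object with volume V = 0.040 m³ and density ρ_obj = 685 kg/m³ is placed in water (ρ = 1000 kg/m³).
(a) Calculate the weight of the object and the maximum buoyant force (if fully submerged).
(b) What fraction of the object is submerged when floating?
(a) W=rho_obj*g*V=685*9.81*0.040=268.8 N; F_B(max)=rho*g*V=1000*9.81*0.040=392.4 N
(b) Floating fraction=rho_obj/rho=685/1000=0.685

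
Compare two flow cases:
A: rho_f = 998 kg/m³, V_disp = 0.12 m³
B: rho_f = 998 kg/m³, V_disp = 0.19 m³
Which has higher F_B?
F_B(A) = 1175 N, F_B(B) = 1860 N. Answer: B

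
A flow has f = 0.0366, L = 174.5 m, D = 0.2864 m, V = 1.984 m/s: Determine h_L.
Formula: h_L = f \frac{L}{D} \frac{V^2}{2g}
h_L = 0.0366·(174.5/0.2864)·1.984²/(2·9.81) = 4.474 m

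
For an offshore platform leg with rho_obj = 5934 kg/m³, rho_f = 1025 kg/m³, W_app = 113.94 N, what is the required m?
Formula: W_{app} = mg\left(1 - \frac{\rho_f}{\rho_{obj}}\right)
Substituting knowns: 113.94 = m·9.81·(1 − 1025/5934)
Solving for m: m = 113.94/(9.81·(1 − 1025/5934)) = 14.04 kg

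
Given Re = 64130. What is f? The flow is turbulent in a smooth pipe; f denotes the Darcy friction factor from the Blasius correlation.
Formula: f = \frac{0.316}{Re^{0.25}}
f = 0.316/64130^0.25 = 0.01986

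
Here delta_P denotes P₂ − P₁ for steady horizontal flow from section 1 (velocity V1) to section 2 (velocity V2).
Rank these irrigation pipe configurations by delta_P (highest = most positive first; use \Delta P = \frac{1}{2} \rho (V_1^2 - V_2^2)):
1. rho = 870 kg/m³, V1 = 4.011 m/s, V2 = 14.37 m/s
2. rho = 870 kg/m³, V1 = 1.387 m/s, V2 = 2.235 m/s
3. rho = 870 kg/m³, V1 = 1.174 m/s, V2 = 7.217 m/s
Case 1: delta_P = -82.83 kPa
Case 2: delta_P = -1.336 kPa
Case 3: delta_P = -22.06 kPa
Ranking (highest first): 2, 3, 1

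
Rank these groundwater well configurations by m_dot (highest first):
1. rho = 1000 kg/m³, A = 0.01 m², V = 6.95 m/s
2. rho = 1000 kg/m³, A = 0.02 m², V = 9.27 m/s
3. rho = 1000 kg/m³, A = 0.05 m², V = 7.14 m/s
Case 1: m_dot = 69.5 kg/s
Case 2: m_dot = 185.4 kg/s
Case 3: m_dot = 357 kg/s
Ranking (highest first): 3, 2, 1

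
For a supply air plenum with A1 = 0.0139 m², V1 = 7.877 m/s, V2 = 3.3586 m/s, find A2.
Formula: V_2 = \frac{A_1 V_1}{A_2}
Substituting knowns: 3.3586 = 0.0139·7.877/A2
Solving for A2: A2 = 0.0139·7.877/3.3586 = 0.0326 m²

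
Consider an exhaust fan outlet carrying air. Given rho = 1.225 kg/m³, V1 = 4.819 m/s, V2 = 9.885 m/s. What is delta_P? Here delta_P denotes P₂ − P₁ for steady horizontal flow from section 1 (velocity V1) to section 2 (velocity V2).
Formula: \Delta P = \frac{1}{2} \rho (V_1^2 - V_2^2)
delta_P = 0.5·1.225·(4.819² − 9.885²)/1000 = -0.04563 kPa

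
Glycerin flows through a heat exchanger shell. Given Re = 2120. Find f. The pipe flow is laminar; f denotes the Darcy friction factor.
Formula: f = \frac{64}{Re}
f = 64/2120 = 0.03019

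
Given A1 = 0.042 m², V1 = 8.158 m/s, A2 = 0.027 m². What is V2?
Formula: V_2 = \frac{A_1 V_1}{A_2}
V2 = 0.042·8.158/0.027 = 12.69 m/s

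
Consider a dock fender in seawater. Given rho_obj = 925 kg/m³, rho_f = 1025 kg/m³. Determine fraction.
Formula: f_{sub} = \frac{\rho_{obj}}{\rho_f}
fraction = 925/1025 = 0.9024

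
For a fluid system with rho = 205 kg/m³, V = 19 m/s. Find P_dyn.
Formula: P_{dyn} = \frac{1}{2} \rho V^2
P_dyn = 0.5·205·19²/1000 = 37 kPa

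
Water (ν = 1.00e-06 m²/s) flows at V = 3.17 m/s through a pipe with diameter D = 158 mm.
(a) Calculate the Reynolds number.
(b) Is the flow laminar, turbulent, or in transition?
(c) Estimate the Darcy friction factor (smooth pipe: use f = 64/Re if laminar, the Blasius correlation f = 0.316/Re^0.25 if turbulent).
(a) Re = V·D/ν = 3.17·0.158/1.00e-06 = 500860
(b) Flow regime: turbulent (Re > 4000)
(c) Friction factor: f = 0.316/Re^0.25 = 0.316/500860^0.25 = 0.01188 (Blasius is strictly valid for Re ≲ 1e5; used here as the smooth-pipe estimate the problem specifies)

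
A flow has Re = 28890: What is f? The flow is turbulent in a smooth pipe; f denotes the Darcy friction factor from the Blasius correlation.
Formula: f = \frac{0.316}{Re^{0.25}}
f = 0.316/28890^0.25 = 0.02424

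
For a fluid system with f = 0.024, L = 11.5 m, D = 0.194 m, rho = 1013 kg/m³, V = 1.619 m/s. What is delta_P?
Formula: \Delta P = f \frac{L}{D} \frac{\rho V^2}{2}
delta_P = 0.024·(11.5/0.194)·0.5·1013·1.619²/1000 = 1.889 kPa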